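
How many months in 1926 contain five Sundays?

A month has five Sundays exactly when Sunday falls within its first (length − 28) days.
Jan: 31 days, starts Fri → 5 of Fri, Sat, Sun ✓
Feb: 28 days, starts Mon → 5 of (none)
Mar: 31 days, starts Mon → 5 of Mon, Tue, Wed
Apr: 30 days, starts Thu → 5 of Thu, Fri
May: 31 days, starts Sat → 5 of Sat, Sun, Mon ✓
Jun: 30 days, starts Tue → 5 of Tue, Wed
Jul: 31 days, starts Thu → 5 of Thu, Fri, Sat
Aug: 31 days, starts Sun → 5 of Sun, Mon, Tue ✓
Sep: 30 days, starts Wed → 5 of Wed, Thu
Oct: 31 days, starts Fri → 5 of Fri, Sat, Sun ✓
Nov: 30 days, starts Mon → 5 of Mon, Tue
Dec: 31 days, starts Wed → 5 of Wed, Thu, Fri
Months with five Sundays: Jan, May, Aug, Oct.

4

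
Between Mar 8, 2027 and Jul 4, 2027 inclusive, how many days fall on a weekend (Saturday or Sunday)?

34

Mar 8, 2027 is a Monday.
That's 119 days from start to end, counting both.
119 = 7 × 17, so the span is exactly 17 full weeks.
Each full week contributes 2 weekend days (Sat, Sun): 17 × 2 = 34.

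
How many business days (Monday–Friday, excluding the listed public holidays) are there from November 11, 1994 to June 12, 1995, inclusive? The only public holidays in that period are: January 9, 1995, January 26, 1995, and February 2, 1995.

November 11, 1994 is a Friday.
From November 11, 1994 to June 12, 1995 is 214 days inclusive.
214 = 7 × 30 + 4, so there are 30 full weeks plus 4 extra days.
Each full week contributes 5 weekdays (Mon–Fri): 30 × 5 = 150.
The 4 extra days are Fri, Sat, Sun, Mon — 2 of them qualify.
Total: 150 + 2 = 152.
Holidays: January 9, 1995 (Mon); January 26, 1995 (Thu); February 2, 1995 (Thu).
All 3 holidays fall on weekdays, so subtract 3.
Business days: 152 − 3 = 149.

149 business days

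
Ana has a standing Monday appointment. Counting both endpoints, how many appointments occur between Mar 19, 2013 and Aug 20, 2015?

126 Mondays

Mar 19, 2013 is a Tuesday.
That's 885 days from start to end, counting both.
885 = 7 × 126 + 3, so there are 126 full weeks plus 3 extra days.
Each full week contributes one Monday: 126 so far.
The 3 extra days are Tuesday, Wednesday, Thursday — none qualify.
Total: 126 + 0 = 126.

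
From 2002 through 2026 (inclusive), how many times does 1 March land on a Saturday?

4

Day of week of March 1 in each year:
2002: Fri, 2003: Sat ✓, 2004: Mon, 2005: Tue, 2006: Wed, 2007: Thu, 2008: Sat ✓, 2009: Sun, 2010: Mon, 2011: Tue, 2012: Thu, 2013: Fri, 2014: Sat ✓, 2015: Sun, 2016: Tue, 2017: Wed, 2018: Thu, 2019: Fri, 2020: Sun, 2021: Mon, 2022: Tue, 2023: Wed, 2024: Fri, 2025: Sat ✓, 2026: Sun
Saturdays: 2003, 2008, 2014, 2025.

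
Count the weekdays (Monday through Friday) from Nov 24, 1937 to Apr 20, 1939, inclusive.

Nov 24, 1937 is a Wednesday.
That's 513 days from start to end, counting both.
513 = 7 × 73 + 2, so there are 73 full weeks plus 2 extra days.
Each full week contributes 5 weekdays (Mon–Fri): 73 × 5 = 365.
The 2 extra days are Wed, Thu — 2 of them qualify.
Total: 365 + 2 = 367.

367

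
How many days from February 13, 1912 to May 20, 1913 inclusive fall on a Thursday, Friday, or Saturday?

February 13, 1912 is a Tuesday.
That's 463 days from start to end, counting both.
463 = 7 × 66 + 1, so there are 66 full weeks plus 1 extra day.
Each full week contributes 3 days from the set (Thu, Fri, Sat): 66 × 3 = 198.
The 1 extra day is Tuesday — none qualify.
Total: 198 + 0 = 198.

198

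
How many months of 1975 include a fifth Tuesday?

A month has five Tuesdays exactly when Tuesday falls within its first (length − 28) days.
Jan: 31 days, starts Wed → 5 of Wed, Thu, Fri
Feb: 28 days, starts Sat → 5 of (none)
Mar: 31 days, starts Sat → 5 of Sat, Sun, Mon
Apr: 30 days, starts Tue → 5 of Tue, Wed ✓
May: 31 days, starts Thu → 5 of Thu, Fri, Sat
Jun: 30 days, starts Sun → 5 of Sun, Mon
Jul: 31 days, starts Tue → 5 of Tue, Wed, Thu ✓
Aug: 31 days, starts Fri → 5 of Fri, Sat, Sun
Sep: 30 days, starts Mon → 5 of Mon, Tue ✓
Oct: 31 days, starts Wed → 5 of Wed, Thu, Fri
Nov: 30 days, starts Sat → 5 of Sat, Sun
Dec: 31 days, starts Mon → 5 of Mon, Tue, Wed ✓
Months with five Tuesdays: Apr, Jul, Sep, Dec.

4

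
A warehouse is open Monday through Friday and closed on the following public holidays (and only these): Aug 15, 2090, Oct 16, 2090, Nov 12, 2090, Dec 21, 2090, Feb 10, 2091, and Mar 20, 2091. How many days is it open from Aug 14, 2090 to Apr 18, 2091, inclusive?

Aug 14, 2090 is a Monday.
The range spans 248 days (inclusive of both endpoints).
248 = 7 × 35 + 3, so there are 35 full weeks plus 3 extra days.
Each full week contributes 5 weekdays (Mon–Fri): 35 × 5 = 175.
The 3 extra days are Mon, Tue, Wed — 3 of them qualify.
Total: 175 + 3 = 178.
Holidays: Aug 15, 2090 (Tue); Oct 16, 2090 (Mon); Nov 12, 2090 (Sun); Dec 21, 2090 (Thu); Feb 10, 2091 (Sat); Mar 20, 2091 (Tue).
4 of the 6 holidays fall on weekdays; the rest are weekends and were already excluded.
Business days: 178 − 4 = 174.

174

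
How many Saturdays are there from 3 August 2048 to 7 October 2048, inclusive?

3 August 2048 is a Monday.
The range spans 66 days (inclusive of both endpoints).
66 = 7 × 9 + 3, so there are 9 full weeks plus 3 extra days.
Each full week contributes one Saturday: 9 so far.
The 3 extra days are Mon, Tue, Wed — none qualify.
Total: 9 + 0 = 9.

9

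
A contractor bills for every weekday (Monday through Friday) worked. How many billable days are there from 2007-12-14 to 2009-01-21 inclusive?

2007-12-14 is a Friday.
That's 405 days from start to end, counting both.
405 = 7 × 57 + 6, so there are 57 full weeks plus 6 extra days.
Each full week contributes 5 weekdays (Mon–Fri): 57 × 5 = 285.
The 6 extra days are Friday, Saturday, Sunday, Monday, Tuesday, Wednesday — 4 of them qualify.
Total: 285 + 4 = 289.

289 weekdays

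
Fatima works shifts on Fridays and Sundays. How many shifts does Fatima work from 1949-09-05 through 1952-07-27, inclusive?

302

1949-09-05 is a Monday.
From 1949-09-05 to 1952-07-27 is 1057 days inclusive.
1057 = 7 × 151, so the span is exactly 151 full weeks.
Each full week contributes 2 days from the set (Fri, Sun): 151 × 2 = 302.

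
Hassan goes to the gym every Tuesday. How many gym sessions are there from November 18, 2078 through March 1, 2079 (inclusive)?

November 18, 2078 is a Friday.
The range spans 104 days (inclusive of both endpoints).
104 = 7 × 14 + 6, so there are 14 full weeks plus 6 extra days.
Each full week contributes one Tuesday: 14 so far.
The 6 extra days are Friday, Saturday, Sunday, Monday, Tuesday, Wednesday — 1 of them qualifies.
Total: 14 + 1 = 15.

15 Tuesdays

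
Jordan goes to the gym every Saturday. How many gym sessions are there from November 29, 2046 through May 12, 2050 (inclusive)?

November 29, 2046 is a Thursday.
From November 29, 2046 to May 12, 2050 is 1261 days inclusive.
1261 = 7 × 180 + 1, so there are 180 full weeks plus 1 extra day.
Each full week contributes one Saturday: 180 so far.
The 1 extra day is Thu — none qualify.
Total: 180 + 0 = 180.

180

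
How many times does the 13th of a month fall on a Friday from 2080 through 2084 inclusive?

Friday-the-13ths by year:
2080: Sep, Dec
2081: Jun
2082: Feb, Mar, Nov
2083: Aug
2084: Oct

8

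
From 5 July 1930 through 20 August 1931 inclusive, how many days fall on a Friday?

58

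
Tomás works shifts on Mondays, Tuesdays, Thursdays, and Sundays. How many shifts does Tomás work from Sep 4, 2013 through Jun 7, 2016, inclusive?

576

Sep 4, 2013 is a Wednesday.
The range spans 1008 days (inclusive of both endpoints).
1008 = 7 × 144, so the span is exactly 144 full weeks.
Each full week contributes 4 days from the set (Mon, Tue, Thu, Sun): 144 × 4 = 576.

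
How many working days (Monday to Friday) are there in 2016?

January 1, 2016 is a Friday.
That's 366 days from start to end, counting both.
366 = 7 × 52 + 2, so there are 52 full weeks plus 2 extra days.
Each full week contributes 5 weekdays (Mon–Fri): 52 × 5 = 260.
The 2 extra days are Friday, Saturday — 1 of them qualifies.
Total: 260 + 1 = 261.

261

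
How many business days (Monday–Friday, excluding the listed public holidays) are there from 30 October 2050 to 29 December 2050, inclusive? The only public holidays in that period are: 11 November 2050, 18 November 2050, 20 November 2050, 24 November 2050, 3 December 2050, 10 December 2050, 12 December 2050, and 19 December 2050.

30 October 2050 is a Sunday.
The range spans 61 days (inclusive of both endpoints).
61 = 7 × 8 + 5, so there are 8 full weeks plus 5 extra days.
Each full week contributes 5 weekdays (Mon–Fri): 8 × 5 = 40.
The 5 extra days are Sun, Mon, Tue, Wed, Thu — 4 of them qualify.
Total: 40 + 4 = 44.
Holidays: 11 November 2050 (Fri); 18 November 2050 (Fri); 20 November 2050 (Sun); 24 November 2050 (Thu); 3 December 2050 (Sat); 10 December 2050 (Sat); 12 December 2050 (Mon); 19 December 2050 (Mon).
5 of the 8 holidays fall on weekdays; the rest are weekends and were already excluded.
Business days: 44 − 5 = 39.

39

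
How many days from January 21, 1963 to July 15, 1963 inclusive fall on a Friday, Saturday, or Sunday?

75

January 21, 1963 is a Monday.
That's 176 days from start to end, counting both.
176 = 7 × 25 + 1, so there are 25 full weeks plus 1 extra day.
Each full week contributes 3 days from the set (Fri, Sat, Sun): 25 × 3 = 75.
The 1 extra day is Mon — none qualify.
Total: 75 + 0 = 75.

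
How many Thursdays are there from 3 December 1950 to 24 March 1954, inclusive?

172

3 December 1950 is a Sunday.
That's 1208 days from start to end, counting both.
1208 = 7 × 172 + 4, so there are 172 full weeks plus 4 extra days.
Each full week contributes one Thursday: 172 so far.
The 4 extra days are Sunday, Monday, Tuesday, Wednesday — none qualify.
Total: 172 + 0 = 172.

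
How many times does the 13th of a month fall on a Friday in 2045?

The 13th falls on a Friday when the month's 13th has weekday Fri.
Jan 13 is Fri ✓; Feb 13 is Mon; Mar 13 is Mon; Apr 13 is Thu; May 13 is Sat; Jun 13 is Tue; Jul 13 is Thu; Aug 13 is Sun; Sep 13 is Wed; Oct 13 is Fri ✓; Nov 13 is Mon; Dec 13 is Wed.
Friday the 13ths: Jan, Oct.

2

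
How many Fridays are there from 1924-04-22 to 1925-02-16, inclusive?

43

1924-04-22 is a Tuesday.
The range spans 301 days (inclusive of both endpoints).
301 = 7 × 43, so the span is exactly 43 full weeks.
Each full week contributes one Friday: 43 so far.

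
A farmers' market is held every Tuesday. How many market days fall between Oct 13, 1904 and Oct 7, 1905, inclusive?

Oct 13, 1904 is a Thursday.
The range spans 360 days (inclusive of both endpoints).
360 = 7 × 51 + 3, so there are 51 full weeks plus 3 extra days.
Each full week contributes one Tuesday: 51 so far.
The 3 extra days are Thu, Fri, Sat — none qualify.
Total: 51 + 0 = 51.

51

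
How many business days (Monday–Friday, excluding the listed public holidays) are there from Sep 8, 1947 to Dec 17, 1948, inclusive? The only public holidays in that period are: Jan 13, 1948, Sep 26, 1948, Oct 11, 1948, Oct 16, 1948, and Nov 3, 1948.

332

Sep 8, 1947 is a Monday.
From Sep 8, 1947 to Dec 17, 1948 is 467 days inclusive.
467 = 7 × 66 + 5, so there are 66 full weeks plus 5 extra days.
Each full week contributes 5 weekdays (Mon–Fri): 66 × 5 = 330.
The 5 extra days are Monday, Tuesday, Wednesday, Thursday, Friday — 5 of them qualify.
Total: 330 + 5 = 335.
Holidays: Jan 13, 1948 (Tue); Sep 26, 1948 (Sun); Oct 11, 1948 (Mon); Oct 16, 1948 (Sat); Nov 3, 1948 (Wed).
3 of the 5 holidays fall on weekdays; the rest are weekends and were already excluded.
Business days: 335 − 3 = 332.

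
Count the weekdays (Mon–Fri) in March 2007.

22 weekdays

Mar 1, 2007 is a Thursday.
From Mar 1, 2007 to Mar 31, 2007 is 31 days inclusive.
31 = 7 × 4 + 3, so there are 4 full weeks plus 3 extra days.
Each full week contributes 5 weekdays (Mon–Fri): 4 × 5 = 20.
The 3 extra days are Thu, Fri, Sat — 2 of them qualify.
Total: 20 + 2 = 22.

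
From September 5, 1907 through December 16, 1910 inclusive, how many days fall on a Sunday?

171

September 5, 1907 is a Thursday.
From September 5, 1907 to December 16, 1910 is 1199 days inclusive.
1199 = 7 × 171 + 2, so there are 171 full weeks plus 2 extra days.
Each full week contributes one Sunday: 171 so far.
The 2 extra days are Thursday, Friday — none qualify.
Total: 171 + 0 = 171.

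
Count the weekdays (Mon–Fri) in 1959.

261 weekdays

January 1, 1959 is a Thursday.
The range spans 365 days (inclusive of both endpoints).
365 = 7 × 52 + 1, so there are 52 full weeks plus 1 extra day.
Each full week contributes 5 weekdays (Mon–Fri): 52 × 5 = 260.
The 1 extra day is Thursday — 1 of them qualifies.
Total: 260 + 1 = 261.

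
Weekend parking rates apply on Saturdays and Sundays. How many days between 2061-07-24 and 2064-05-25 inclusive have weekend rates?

2061-07-24 is a Sunday.
From 2061-07-24 to 2064-05-25 is 1037 days inclusive.
1037 = 7 × 148 + 1, so there are 148 full weeks plus 1 extra day.
Each full week contributes 2 weekend days (Sat, Sun): 148 × 2 = 296.
The 1 extra day is Sun — 1 of them qualifies.
Total: 296 + 1 = 297.

297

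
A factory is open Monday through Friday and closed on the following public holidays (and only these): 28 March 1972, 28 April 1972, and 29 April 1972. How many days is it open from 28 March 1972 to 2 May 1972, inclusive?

24

28 March 1972 is a Tuesday.
From 28 March 1972 to 2 May 1972 is 36 days inclusive.
36 = 7 × 5 + 1, so there are 5 full weeks plus 1 extra day.
Each full week contributes 5 weekdays (Mon–Fri): 5 × 5 = 25.
The 1 extra day is Tue — 1 of them qualifies.
Total: 25 + 1 = 26.
Holidays: 28 March 1972 (Tue); 28 April 1972 (Fri); 29 April 1972 (Sat).
2 of the 3 holidays fall on weekdays; the rest are weekends and were already excluded.
Business days: 26 − 2 = 24.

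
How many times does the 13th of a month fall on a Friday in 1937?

The 13th falls on a Friday when the month's 13th has weekday Fri.
Jan 13 is Wed; Feb 13 is Sat; Mar 13 is Sat; Apr 13 is Tue; May 13 is Thu; Jun 13 is Sun; Jul 13 is Tue; Aug 13 is Fri ✓; Sep 13 is Mon; Oct 13 is Wed; Nov 13 is Sat; Dec 13 is Mon.
Friday the 13ths: Aug.

1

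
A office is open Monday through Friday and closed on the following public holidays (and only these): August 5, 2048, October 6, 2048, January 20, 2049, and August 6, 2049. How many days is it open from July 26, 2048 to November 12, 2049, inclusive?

336 business days

July 26, 2048 is a Sunday.
That's 475 days from start to end, counting both.
475 = 7 × 67 + 6, so there are 67 full weeks plus 6 extra days.
Each full week contributes 5 weekdays (Mon–Fri): 67 × 5 = 335.
The 6 extra days are Sunday, Monday, Tuesday, Wednesday, Thursday, Friday — 5 of them qualify.
Total: 335 + 5 = 340.
Holidays: August 5, 2048 (Wed); October 6, 2048 (Tue); January 20, 2049 (Wed); August 6, 2049 (Fri).
All 4 holidays fall on weekdays, so subtract 4.
Business days: 340 − 4 = 336.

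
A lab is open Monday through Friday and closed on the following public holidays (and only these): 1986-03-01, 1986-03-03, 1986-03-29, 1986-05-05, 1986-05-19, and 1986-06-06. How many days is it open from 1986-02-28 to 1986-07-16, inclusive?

1986-02-28 is a Friday.
That's 139 days from start to end, counting both.
139 = 7 × 19 + 6, so there are 19 full weeks plus 6 extra days.
Each full week contributes 5 weekdays (Mon–Fri): 19 × 5 = 95.
The 6 extra days are Fri, Sat, Sun, Mon, Tue, Wed — 4 of them qualify.
Total: 95 + 4 = 99.
Holidays: 1986-03-01 (Sat); 1986-03-03 (Mon); 1986-03-29 (Sat); 1986-05-05 (Mon); 1986-05-19 (Mon); 1986-06-06 (Fri).
4 of the 6 holidays fall on weekdays; the rest are weekends and were already excluded.
Business days: 99 − 4 = 95.

95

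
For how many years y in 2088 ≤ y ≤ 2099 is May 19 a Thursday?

Day of week of May 19 in each year:
2088: Wed, 2089: Thu ✓, 2090: Fri, 2091: Sat, 2092: Mon, 2093: Tue, 2094: Wed, 2095: Thu ✓, 2096: Sat, 2097: Sun, 2098: Mon, 2099: Tue
Thursdays: 2089, 2095.

2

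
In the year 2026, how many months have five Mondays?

4

A month has five Mondays exactly when Monday falls within its first (length − 28) days.
Jan: 31 days, starts Thu → 5 of Thu, Fri, Sat
Feb: 28 days, starts Sun → 5 of (none)
Mar: 31 days, starts Sun → 5 of Sun, Mon, Tue ✓
Apr: 30 days, starts Wed → 5 of Wed, Thu
May: 31 days, starts Fri → 5 of Fri, Sat, Sun
Jun: 30 days, starts Mon → 5 of Mon, Tue ✓
Jul: 31 days, starts Wed → 5 of Wed, Thu, Fri
Aug: 31 days, starts Sat → 5 of Sat, Sun, Mon ✓
Sep: 30 days, starts Tue → 5 of Tue, Wed
Oct: 31 days, starts Thu → 5 of Thu, Fri, Sat
Nov: 30 days, starts Sun → 5 of Sun, Mon ✓
Dec: 31 days, starts Tue → 5 of Tue, Wed, Thu
Months with five Mondays: Mar, Jun, Aug, Nov.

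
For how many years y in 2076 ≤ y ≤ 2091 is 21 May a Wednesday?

Day of week of May 21 in each year:
2076: Thu, 2077: Fri, 2078: Sat, 2079: Sun, 2080: Tue, 2081: Wed ✓, 2082: Thu, 2083: Fri, 2084: Sun, 2085: Mon, 2086: Tue, 2087: Wed ✓, 2088: Fri, 2089: Sat, 2090: Sun, 2091: Mon
Wednesdays: 2081, 2087.

2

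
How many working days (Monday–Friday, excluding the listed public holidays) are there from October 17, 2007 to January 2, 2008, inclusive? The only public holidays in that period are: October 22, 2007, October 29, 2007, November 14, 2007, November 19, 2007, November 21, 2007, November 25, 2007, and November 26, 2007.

50

October 17, 2007 is a Wednesday.
The range spans 78 days (inclusive of both endpoints).
78 = 7 × 11 + 1, so there are 11 full weeks plus 1 extra day.
Each full week contributes 5 weekdays (Mon–Fri): 11 × 5 = 55.
The 1 extra day is Wed — 1 of them qualifies.
Total: 55 + 1 = 56.
Holidays: October 22, 2007 (Mon); October 29, 2007 (Mon); November 14, 2007 (Wed); November 19, 2007 (Mon); November 21, 2007 (Wed); November 25, 2007 (Sun); November 26, 2007 (Mon).
6 of the 7 holidays fall on weekdays; the rest are weekends and were already excluded.
Business days: 56 − 6 = 50.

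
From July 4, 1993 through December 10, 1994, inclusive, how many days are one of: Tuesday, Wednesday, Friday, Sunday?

July 4, 1993 is a Sunday.
The range spans 525 days (inclusive of both endpoints).
525 = 7 × 75, so the span is exactly 75 full weeks.
Each full week contributes 4 days from the set (Tue, Wed, Fri, Sun): 75 × 4 = 300.

300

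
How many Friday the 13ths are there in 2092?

The 13th falls on a Friday when the month's 13th has weekday Fri.
Jan 13 is Sun; Feb 13 is Wed; Mar 13 is Thu; Apr 13 is Sun; May 13 is Tue; Jun 13 is Fri ✓; Jul 13 is Sun; Aug 13 is Wed; Sep 13 is Sat; Oct 13 is Mon; Nov 13 is Thu; Dec 13 is Sat.
Friday the 13ths: Jun.

1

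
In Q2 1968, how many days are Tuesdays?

13

1 April 1968 is a Monday.
The range spans 91 days (inclusive of both endpoints).
91 = 7 × 13, so the span is exactly 13 full weeks.
Each full week contributes one Tuesday: 13 so far.
Total: 13.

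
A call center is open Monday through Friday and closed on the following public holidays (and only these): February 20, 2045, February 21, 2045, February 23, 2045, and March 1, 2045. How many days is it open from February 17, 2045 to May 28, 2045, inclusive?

67 business days

February 17, 2045 is a Friday.
From February 17, 2045 to May 28, 2045 is 101 days inclusive.
101 = 7 × 14 + 3, so there are 14 full weeks plus 3 extra days.
Each full week contributes 5 weekdays (Mon–Fri): 14 × 5 = 70.
The 3 extra days are Friday, Saturday, Sunday — 1 of them qualifies.
Total: 70 + 1 = 71.
Holidays: February 20, 2045 (Mon); February 21, 2045 (Tue); February 23, 2045 (Thu); March 1, 2045 (Wed).
All 4 holidays fall on weekdays, so subtract 4.
Business days: 71 − 4 = 67.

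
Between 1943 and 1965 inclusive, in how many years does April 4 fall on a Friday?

3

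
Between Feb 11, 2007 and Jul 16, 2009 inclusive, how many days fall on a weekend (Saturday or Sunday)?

Feb 11, 2007 is a Sunday.
From Feb 11, 2007 to Jul 16, 2009 is 887 days inclusive.
887 = 7 × 126 + 5, so there are 126 full weeks plus 5 extra days.
Each full week contributes 2 weekend days (Sat, Sun): 126 × 2 = 252.
The 5 extra days are Sun, Mon, Tue, Wed, Thu — 1 of them qualifies.
Total: 252 + 1 = 253.

253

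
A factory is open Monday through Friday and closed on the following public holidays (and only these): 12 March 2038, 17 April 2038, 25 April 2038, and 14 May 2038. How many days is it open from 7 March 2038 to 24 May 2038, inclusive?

7 March 2038 is a Sunday.
That's 79 days from start to end, counting both.
79 = 7 × 11 + 2, so there are 11 full weeks plus 2 extra days.
Each full week contributes 5 weekdays (Mon–Fri): 11 × 5 = 55.
The 2 extra days are Sun, Mon — 1 of them qualifies.
Total: 55 + 1 = 56.
Holidays: 12 March 2038 (Fri); 17 April 2038 (Sat); 25 April 2038 (Sun); 14 May 2038 (Fri).
2 of the 4 holidays fall on weekdays; the rest are weekends and were already excluded.
Business days: 56 − 2 = 54.

54 business days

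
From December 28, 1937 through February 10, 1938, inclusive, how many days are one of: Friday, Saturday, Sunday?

18

December 28, 1937 is a Tuesday.
That's 45 days from start to end, counting both.
45 = 7 × 6 + 3, so there are 6 full weeks plus 3 extra days.
Each full week contributes 3 days from the set (Fri, Sat, Sun): 6 × 3 = 18.
The 3 extra days are Tue, Wed, Thu — none qualify.
Total: 18 + 0 = 18.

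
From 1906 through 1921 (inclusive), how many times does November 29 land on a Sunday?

Day of week of November 29 in each year:
1906: Thu, 1907: Fri, 1908: Sun ✓, 1909: Mon, 1910: Tue, 1911: Wed, 1912: Fri, 1913: Sat, 1914: Sun ✓, 1915: Mon, 1916: Wed, 1917: Thu, 1918: Fri, 1919: Sat, 1920: Mon, 1921: Tue
Sundays: 1908, 1914.

2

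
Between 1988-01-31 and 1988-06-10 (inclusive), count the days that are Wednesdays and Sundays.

38

1988-01-31 is a Sunday.
That's 132 days from start to end, counting both.
132 = 7 × 18 + 6, so there are 18 full weeks plus 6 extra days.
Each full week contributes 2 days from the set (Wed, Sun): 18 × 2 = 36.
The 6 extra days are Sunday, Monday, Tuesday, Wednesday, Thursday, Friday — 2 of them qualify.
Total: 36 + 2 = 38.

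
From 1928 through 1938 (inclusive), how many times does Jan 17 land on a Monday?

Day of week of January 17 in each year:
1928: Tue, 1929: Thu, 1930: Fri, 1931: Sat, 1932: Sun, 1933: Tue, 1934: Wed, 1935: Thu, 1936: Fri, 1937: Sun, 1938: Mon ✓
Mondays: 1938.

1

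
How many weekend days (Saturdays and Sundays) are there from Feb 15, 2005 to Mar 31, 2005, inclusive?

Feb 15, 2005 is a Tuesday.
That's 45 days from start to end, counting both.
45 = 7 × 6 + 3, so there are 6 full weeks plus 3 extra days.
Each full week contributes 2 weekend days (Sat, Sun): 6 × 2 = 12.
The 3 extra days are Tuesday, Wednesday, Thursday — none qualify.
Total: 12 + 0 = 12.

12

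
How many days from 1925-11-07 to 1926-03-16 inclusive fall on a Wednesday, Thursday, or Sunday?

1925-11-07 is a Saturday.
From 1925-11-07 to 1926-03-16 is 130 days inclusive.
130 = 7 × 18 + 4, so there are 18 full weeks plus 4 extra days.
Each full week contributes 3 days from the set (Wed, Thu, Sun): 18 × 3 = 54.
The 4 extra days are Saturday, Sunday, Monday, Tuesday — 1 of them qualifies.
Total: 54 + 1 = 55.

55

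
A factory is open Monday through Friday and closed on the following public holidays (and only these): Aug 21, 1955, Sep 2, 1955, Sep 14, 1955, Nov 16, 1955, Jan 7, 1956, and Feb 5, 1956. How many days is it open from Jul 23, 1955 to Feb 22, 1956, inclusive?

Jul 23, 1955 is a Saturday.
From Jul 23, 1955 to Feb 22, 1956 is 215 days inclusive.
215 = 7 × 30 + 5, so there are 30 full weeks plus 5 extra days.
Each full week contributes 5 weekdays (Mon–Fri): 30 × 5 = 150.
The 5 extra days are Sat, Sun, Mon, Tue, Wed — 3 of them qualify.
Total: 150 + 3 = 153.
Holidays: Aug 21, 1955 (Sun); Sep 2, 1955 (Fri); Sep 14, 1955 (Wed); Nov 16, 1955 (Wed); Jan 7, 1956 (Sat); Feb 5, 1956 (Sun).
3 of the 6 holidays fall on weekdays; the rest are weekends and were already excluded.
Business days: 153 − 3 = 150.

150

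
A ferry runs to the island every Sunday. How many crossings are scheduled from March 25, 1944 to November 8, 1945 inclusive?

85 Sundays

March 25, 1944 is a Saturday.
That's 594 days from start to end, counting both.
594 = 7 × 84 + 6, so there are 84 full weeks plus 6 extra days.
Each full week contributes one Sunday: 84 so far.
The 6 extra days are Saturday, Sunday, Monday, Tuesday, Wednesday, Thursday — 1 of them qualifies.
Total: 84 + 1 = 85.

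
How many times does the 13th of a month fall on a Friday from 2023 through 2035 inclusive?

22

Friday-the-13ths by year:
2023: Jan, Oct
2024: Sep, Dec
2025: Jun
2026: Feb, Mar, Nov
2027: Aug
2028: Oct
2029: Apr, Jul
2030: Sep, Dec
2031: Jun
2032: Feb, Aug
2033: May
2034: Jan, Oct
2035: Apr, Jul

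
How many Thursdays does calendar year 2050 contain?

52

1 January 2050 is a Saturday.
That's 365 days from start to end, counting both.
365 = 7 × 52 + 1, so there are 52 full weeks plus 1 extra day.
Each full week contributes one Thursday: 52 so far.
The 1 extra day is Sat — none qualify.
Total: 52 + 0 = 52.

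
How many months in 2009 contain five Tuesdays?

A month has five Tuesdays exactly when Tuesday falls within its first (length − 28) days.
Jan: 31 days, starts Thu → 5 of Thu, Fri, Sat
Feb: 28 days, starts Sun → 5 of (none)
Mar: 31 days, starts Sun → 5 of Sun, Mon, Tue ✓
Apr: 30 days, starts Wed → 5 of Wed, Thu
May: 31 days, starts Fri → 5 of Fri, Sat, Sun
Jun: 30 days, starts Mon → 5 of Mon, Tue ✓
Jul: 31 days, starts Wed → 5 of Wed, Thu, Fri
Aug: 31 days, starts Sat → 5 of Sat, Sun, Mon
Sep: 30 days, starts Tue → 5 of Tue, Wed ✓
Oct: 31 days, starts Thu → 5 of Thu, Fri, Sat
Nov: 30 days, starts Sun → 5 of Sun, Mon
Dec: 31 days, starts Tue → 5 of Tue, Wed, Thu ✓
Months with five Tuesdays: Mar, Jun, Sep, Dec.

4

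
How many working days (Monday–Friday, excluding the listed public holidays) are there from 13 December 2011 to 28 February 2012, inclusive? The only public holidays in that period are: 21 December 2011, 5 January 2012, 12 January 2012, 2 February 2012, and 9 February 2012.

51 working days

13 December 2011 is a Tuesday.
From 13 December 2011 to 28 February 2012 is 78 days inclusive.
78 = 7 × 11 + 1, so there are 11 full weeks plus 1 extra day.
Each full week contributes 5 weekdays (Mon–Fri): 11 × 5 = 55.
The 1 extra day is Tuesday — 1 of them qualifies.
Total: 55 + 1 = 56.
Holidays: 21 December 2011 (Wed); 5 January 2012 (Thu); 12 January 2012 (Thu); 2 February 2012 (Thu); 9 February 2012 (Thu).
All 5 holidays fall on weekdays, so subtract 5.
Business days: 56 − 5 = 51.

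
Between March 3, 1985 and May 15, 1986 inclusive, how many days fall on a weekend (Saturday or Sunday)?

125

March 3, 1985 is a Sunday.
From March 3, 1985 to May 15, 1986 is 439 days inclusive.
439 = 7 × 62 + 5, so there are 62 full weeks plus 5 extra days.
Each full week contributes 2 weekend days (Sat, Sun): 62 × 2 = 124.
The 5 extra days are Sunday, Monday, Tuesday, Wednesday, Thursday — 1 of them qualifies.
Total: 124 + 1 = 125.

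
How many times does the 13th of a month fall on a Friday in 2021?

The 13th falls on a Friday when the month's 13th has weekday Fri.
Jan 13 is Wed; Feb 13 is Sat; Mar 13 is Sat; Apr 13 is Tue; May 13 is Thu; Jun 13 is Sun; Jul 13 is Tue; Aug 13 is Fri ✓; Sep 13 is Mon; Oct 13 is Wed; Nov 13 is Sat; Dec 13 is Mon.
Friday the 13ths: Aug.

1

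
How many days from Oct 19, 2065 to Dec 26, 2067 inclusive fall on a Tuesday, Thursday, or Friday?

342

Oct 19, 2065 is a Monday.
From Oct 19, 2065 to Dec 26, 2067 is 799 days inclusive.
799 = 7 × 114 + 1, so there are 114 full weeks plus 1 extra day.
Each full week contributes 3 days from the set (Tue, Thu, Fri): 114 × 3 = 342.
The 1 extra day is Monday — none qualify.
Total: 342 + 0 = 342.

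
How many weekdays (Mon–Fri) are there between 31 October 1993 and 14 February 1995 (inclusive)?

337

31 October 1993 is a Sunday.
That's 472 days from start to end, counting both.
472 = 7 × 67 + 3, so there are 67 full weeks plus 3 extra days.
Each full week contributes 5 weekdays (Mon–Fri): 67 × 5 = 335.
The 3 extra days are Sun, Mon, Tue — 2 of them qualify.
Total: 335 + 2 = 337.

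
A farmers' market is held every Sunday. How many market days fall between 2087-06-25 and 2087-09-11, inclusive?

11

2087-06-25 is a Wednesday.
The range spans 79 days (inclusive of both endpoints).
79 = 7 × 11 + 2, so there are 11 full weeks plus 2 extra days.
Each full week contributes one Sunday: 11 so far.
The 2 extra days are Wed, Thu — none qualify.
Total: 11 + 0 = 11.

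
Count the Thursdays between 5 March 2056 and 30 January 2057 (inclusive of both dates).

5 March 2056 is a Sunday.
From 5 March 2056 to 30 January 2057 is 332 days inclusive.
332 = 7 × 47 + 3, so there are 47 full weeks plus 3 extra days.
Each full week contributes one Thursday: 47 so far.
The 3 extra days are Sun, Mon, Tue — none qualify.
Total: 47 + 0 = 47.

47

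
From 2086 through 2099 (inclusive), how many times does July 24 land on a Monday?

Day of week of July 24 in each year:
2086: Wed, 2087: Thu, 2088: Sat, 2089: Sun, 2090: Mon ✓, 2091: Tue, 2092: Thu, 2093: Fri, 2094: Sat, 2095: Sun, 2096: Tue, 2097: Wed, 2098: Thu, 2099: Fri
Mondays: 2090.

1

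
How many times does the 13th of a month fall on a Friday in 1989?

2

The 13th falls on a Friday when the month's 13th has weekday Fri.
Jan 13 is Fri ✓; Feb 13 is Mon; Mar 13 is Mon; Apr 13 is Thu; May 13 is Sat; Jun 13 is Tue; Jul 13 is Thu; Aug 13 is Sun; Sep 13 is Wed; Oct 13 is Fri ✓; Nov 13 is Mon; Dec 13 is Wed.
Friday the 13ths: Jan, Oct.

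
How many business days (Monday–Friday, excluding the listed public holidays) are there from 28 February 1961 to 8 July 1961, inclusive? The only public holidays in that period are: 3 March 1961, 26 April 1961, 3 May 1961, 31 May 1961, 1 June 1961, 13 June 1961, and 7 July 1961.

87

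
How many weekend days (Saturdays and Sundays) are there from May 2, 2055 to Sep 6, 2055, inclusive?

May 2, 2055 is a Sunday.
From May 2, 2055 to Sep 6, 2055 is 128 days inclusive.
128 = 7 × 18 + 2, so there are 18 full weeks plus 2 extra days.
Each full week contributes 2 weekend days (Sat, Sun): 18 × 2 = 36.
The 2 extra days are Sun, Mon — 1 of them qualifies.
Total: 36 + 1 = 37.

37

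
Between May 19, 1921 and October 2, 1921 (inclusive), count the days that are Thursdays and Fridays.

May 19, 1921 is a Thursday.
From May 19, 1921 to October 2, 1921 is 137 days inclusive.
137 = 7 × 19 + 4, so there are 19 full weeks plus 4 extra days.
Each full week contributes 2 days from the set (Thu, Fri): 19 × 2 = 38.
The 4 extra days are Thursday, Friday, Saturday, Sunday — 2 of them qualify.
Total: 38 + 2 = 40.

40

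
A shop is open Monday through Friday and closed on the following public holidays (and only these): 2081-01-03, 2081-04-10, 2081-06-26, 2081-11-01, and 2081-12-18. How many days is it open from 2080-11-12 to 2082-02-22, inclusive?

2080-11-12 is a Tuesday.
The range spans 468 days (inclusive of both endpoints).
468 = 7 × 66 + 6, so there are 66 full weeks plus 6 extra days.
Each full week contributes 5 weekdays (Mon–Fri): 66 × 5 = 330.
The 6 extra days are Tuesday, Wednesday, Thursday, Friday, Saturday, Sunday — 4 of them qualify.
Total: 330 + 4 = 334.
Holidays: 2081-01-03 (Fri); 2081-04-10 (Thu); 2081-06-26 (Thu); 2081-11-01 (Sat); 2081-12-18 (Thu).
4 of the 5 holidays fall on weekdays; the rest are weekends and were already excluded.
Business days: 334 − 4 = 330.

330 working days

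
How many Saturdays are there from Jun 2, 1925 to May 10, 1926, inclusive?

49

Jun 2, 1925 is a Tuesday.
From Jun 2, 1925 to May 10, 1926 is 343 days inclusive.
343 = 7 × 49, so the span is exactly 49 full weeks.
Each full week contributes one Saturday: 49 so far.
Total: 49.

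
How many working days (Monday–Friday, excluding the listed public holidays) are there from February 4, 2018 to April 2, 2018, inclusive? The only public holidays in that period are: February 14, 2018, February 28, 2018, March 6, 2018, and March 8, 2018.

37

February 4, 2018 is a Sunday.
That's 58 days from start to end, counting both.
58 = 7 × 8 + 2, so there are 8 full weeks plus 2 extra days.
Each full week contributes 5 weekdays (Mon–Fri): 8 × 5 = 40.
The 2 extra days are Sun, Mon — 1 of them qualifies.
Total: 40 + 1 = 41.
Holidays: February 14, 2018 (Wed); February 28, 2018 (Wed); March 6, 2018 (Tue); March 8, 2018 (Thu).
All 4 holidays fall on weekdays, so subtract 4.
Business days: 41 − 4 = 37.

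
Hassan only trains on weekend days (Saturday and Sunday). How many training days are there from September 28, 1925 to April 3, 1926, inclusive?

53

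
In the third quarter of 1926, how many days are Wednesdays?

Jul 1, 1926 is a Thursday.
From Jul 1, 1926 to Sep 30, 1926 is 92 days inclusive.
92 = 7 × 13 + 1, so there are 13 full weeks plus 1 extra day.
Each full week contributes one Wednesday: 13 so far.
The 1 extra day is Thu — none qualify.
Total: 13 + 0 = 13.

13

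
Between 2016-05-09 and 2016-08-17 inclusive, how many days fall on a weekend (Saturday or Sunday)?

28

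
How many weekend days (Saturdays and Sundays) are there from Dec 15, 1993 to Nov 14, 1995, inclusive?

200

Dec 15, 1993 is a Wednesday.
The range spans 700 days (inclusive of both endpoints).
700 = 7 × 100, so the span is exactly 100 full weeks.
Each full week contributes 2 weekend days (Sat, Sun): 100 × 2 = 200.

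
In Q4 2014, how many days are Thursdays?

1 October 2014 is a Wednesday.
From 1 October 2014 to 31 December 2014 is 92 days inclusive.
92 = 7 × 13 + 1, so there are 13 full weeks plus 1 extra day.
Each full week contributes one Thursday: 13 so far.
The 1 extra day is Wednesday — none qualify.
Total: 13 + 0 = 13.

13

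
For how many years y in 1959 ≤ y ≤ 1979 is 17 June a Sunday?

3

Day of week of June 17 in each year:
1959: Wed, 1960: Fri, 1961: Sat, 1962: Sun ✓, 1963: Mon, 1964: Wed, 1965: Thu, 1966: Fri, 1967: Sat, 1968: Mon, 1969: Tue, 1970: Wed, 1971: Thu, 1972: Sat, 1973: Sun ✓, 1974: Mon, 1975: Tue, 1976: Thu, 1977: Fri, 1978: Sat, 1979: Sun ✓
Sundays: 1962, 1973, 1979.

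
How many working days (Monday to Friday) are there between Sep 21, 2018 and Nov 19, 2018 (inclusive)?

42

Sep 21, 2018 is a Friday.
That's 60 days from start to end, counting both.
60 = 7 × 8 + 4, so there are 8 full weeks plus 4 extra days.
Each full week contributes 5 weekdays (Mon–Fri): 8 × 5 = 40.
The 4 extra days are Fri, Sat, Sun, Mon — 2 of them qualify.
Total: 40 + 2 = 42.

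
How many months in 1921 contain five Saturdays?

5

A month has five Saturdays exactly when Saturday falls within its first (length − 28) days.
Jan: 31 days, starts Sat → 5 of Sat, Sun, Mon ✓
Feb: 28 days, starts Tue → 5 of (none)
Mar: 31 days, starts Tue → 5 of Tue, Wed, Thu
Apr: 30 days, starts Fri → 5 of Fri, Sat ✓
May: 31 days, starts Sun → 5 of Sun, Mon, Tue
Jun: 30 days, starts Wed → 5 of Wed, Thu
Jul: 31 days, starts Fri → 5 of Fri, Sat, Sun ✓
Aug: 31 days, starts Mon → 5 of Mon, Tue, Wed
Sep: 30 days, starts Thu → 5 of Thu, Fri
Oct: 31 days, starts Sat → 5 of Sat, Sun, Mon ✓
Nov: 30 days, starts Tue → 5 of Tue, Wed
Dec: 31 days, starts Thu → 5 of Thu, Fri, Sat ✓
Months with five Saturdays: Jan, Apr, Jul, Oct, Dec.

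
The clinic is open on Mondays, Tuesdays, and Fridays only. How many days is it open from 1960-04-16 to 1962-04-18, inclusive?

314

1960-04-16 is a Saturday.
That's 733 days from start to end, counting both.
733 = 7 × 104 + 5, so there are 104 full weeks plus 5 extra days.
Each full week contributes 3 days from the set (Mon, Tue, Fri): 104 × 3 = 312.
The 5 extra days are Saturday, Sunday, Monday, Tuesday, Wednesday — 2 of them qualify.
Total: 312 + 2 = 314.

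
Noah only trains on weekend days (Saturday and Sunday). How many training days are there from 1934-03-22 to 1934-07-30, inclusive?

38

1934-03-22 is a Thursday.
From 1934-03-22 to 1934-07-30 is 131 days inclusive.
131 = 7 × 18 + 5, so there are 18 full weeks plus 5 extra days.
Each full week contributes 2 weekend days (Sat, Sun): 18 × 2 = 36.
The 5 extra days are Thursday, Friday, Saturday, Sunday, Monday — 2 of them qualify.
Total: 36 + 2 = 38.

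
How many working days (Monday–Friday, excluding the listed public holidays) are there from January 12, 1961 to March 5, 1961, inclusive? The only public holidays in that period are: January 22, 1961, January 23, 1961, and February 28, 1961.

35 working days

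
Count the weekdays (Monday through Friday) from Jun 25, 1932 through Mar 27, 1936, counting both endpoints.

980

Jun 25, 1932 is a Saturday.
From Jun 25, 1932 to Mar 27, 1936 is 1372 days inclusive.
1372 = 7 × 196, so the span is exactly 196 full weeks.
Each full week contributes 5 weekdays (Mon–Fri): 196 × 5 = 980.
Total: 980.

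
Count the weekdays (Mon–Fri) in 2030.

2030-01-01 is a Tuesday.
The range spans 365 days (inclusive of both endpoints).
365 = 7 × 52 + 1, so there are 52 full weeks plus 1 extra day.
Each full week contributes 5 weekdays (Mon–Fri): 52 × 5 = 260.
The 1 extra day is Tuesday — 1 of them qualifies.
Total: 260 + 1 = 261.

261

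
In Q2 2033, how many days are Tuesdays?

13

Apr 1, 2033 is a Friday.
From Apr 1, 2033 to Jun 30, 2033 is 91 days inclusive.
91 = 7 × 13, so the span is exactly 13 full weeks.
Each full week contributes one Tuesday: 13 so far.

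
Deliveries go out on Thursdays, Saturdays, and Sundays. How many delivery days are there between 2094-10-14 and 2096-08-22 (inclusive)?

291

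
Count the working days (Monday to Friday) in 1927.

260 weekdays

1927-01-01 is a Saturday.
From 1927-01-01 to 1927-12-31 is 365 days inclusive.
365 = 7 × 52 + 1, so there are 52 full weeks plus 1 extra day.
Each full week contributes 5 weekdays (Mon–Fri): 52 × 5 = 260.
The 1 extra day is Sat — none qualify.
Total: 260 + 0 = 260.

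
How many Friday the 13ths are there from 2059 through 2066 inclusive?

Friday-the-13ths by year:
2059: Jun
2060: Feb, Aug
2061: May
2062: Jan, Oct
2063: Apr, Jul
2064: Jun
2065: Feb, Mar, Nov
2066: Aug

13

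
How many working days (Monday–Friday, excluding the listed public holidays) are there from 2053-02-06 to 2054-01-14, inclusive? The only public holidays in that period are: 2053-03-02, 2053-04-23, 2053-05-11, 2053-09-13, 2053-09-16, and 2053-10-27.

242 working days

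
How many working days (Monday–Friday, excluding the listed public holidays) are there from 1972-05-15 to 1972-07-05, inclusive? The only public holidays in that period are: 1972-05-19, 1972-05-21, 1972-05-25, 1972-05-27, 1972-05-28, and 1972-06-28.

1972-05-15 is a Monday.
That's 52 days from start to end, counting both.
52 = 7 × 7 + 3, so there are 7 full weeks plus 3 extra days.
Each full week contributes 5 weekdays (Mon–Fri): 7 × 5 = 35.
The 3 extra days are Mon, Tue, Wed — 3 of them qualify.
Total: 35 + 3 = 38.
Holidays: 1972-05-19 (Fri); 1972-05-21 (Sun); 1972-05-25 (Thu); 1972-05-27 (Sat); 1972-05-28 (Sun); 1972-06-28 (Wed).
3 of the 6 holidays fall on weekdays; the rest are weekends and were already excluded.
Business days: 38 − 3 = 35.

35 working days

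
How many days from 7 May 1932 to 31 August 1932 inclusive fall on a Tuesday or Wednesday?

34

7 May 1932 is a Saturday.
From 7 May 1932 to 31 August 1932 is 117 days inclusive.
117 = 7 × 16 + 5, so there are 16 full weeks plus 5 extra days.
Each full week contributes 2 days from the set (Tue, Wed): 16 × 2 = 32.
The 5 extra days are Sat, Sun, Mon, Tue, Wed — 2 of them qualify.
Total: 32 + 2 = 34.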